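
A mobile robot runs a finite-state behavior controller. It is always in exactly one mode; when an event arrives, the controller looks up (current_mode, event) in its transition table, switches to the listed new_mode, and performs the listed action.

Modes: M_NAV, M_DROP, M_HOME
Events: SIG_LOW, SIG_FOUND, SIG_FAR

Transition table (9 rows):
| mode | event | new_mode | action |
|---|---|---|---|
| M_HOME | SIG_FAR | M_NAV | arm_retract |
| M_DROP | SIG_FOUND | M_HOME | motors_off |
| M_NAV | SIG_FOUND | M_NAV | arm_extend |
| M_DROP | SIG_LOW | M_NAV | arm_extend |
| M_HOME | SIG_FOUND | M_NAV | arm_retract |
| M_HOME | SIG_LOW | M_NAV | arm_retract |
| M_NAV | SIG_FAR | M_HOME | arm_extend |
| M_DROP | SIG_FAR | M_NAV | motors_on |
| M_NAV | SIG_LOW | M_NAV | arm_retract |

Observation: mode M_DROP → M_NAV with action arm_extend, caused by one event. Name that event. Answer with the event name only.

SIG_LOW

try SIG_LOW: (M_DROP, SIG_LOW) → (M_NAV, arm_extend)  ← matches
try SIG_FOUND: (M_DROP, SIG_FOUND) → (M_HOME, motors_off)
try SIG_FAR: (M_DROP, SIG_FAR) → (M_NAV, motors_on)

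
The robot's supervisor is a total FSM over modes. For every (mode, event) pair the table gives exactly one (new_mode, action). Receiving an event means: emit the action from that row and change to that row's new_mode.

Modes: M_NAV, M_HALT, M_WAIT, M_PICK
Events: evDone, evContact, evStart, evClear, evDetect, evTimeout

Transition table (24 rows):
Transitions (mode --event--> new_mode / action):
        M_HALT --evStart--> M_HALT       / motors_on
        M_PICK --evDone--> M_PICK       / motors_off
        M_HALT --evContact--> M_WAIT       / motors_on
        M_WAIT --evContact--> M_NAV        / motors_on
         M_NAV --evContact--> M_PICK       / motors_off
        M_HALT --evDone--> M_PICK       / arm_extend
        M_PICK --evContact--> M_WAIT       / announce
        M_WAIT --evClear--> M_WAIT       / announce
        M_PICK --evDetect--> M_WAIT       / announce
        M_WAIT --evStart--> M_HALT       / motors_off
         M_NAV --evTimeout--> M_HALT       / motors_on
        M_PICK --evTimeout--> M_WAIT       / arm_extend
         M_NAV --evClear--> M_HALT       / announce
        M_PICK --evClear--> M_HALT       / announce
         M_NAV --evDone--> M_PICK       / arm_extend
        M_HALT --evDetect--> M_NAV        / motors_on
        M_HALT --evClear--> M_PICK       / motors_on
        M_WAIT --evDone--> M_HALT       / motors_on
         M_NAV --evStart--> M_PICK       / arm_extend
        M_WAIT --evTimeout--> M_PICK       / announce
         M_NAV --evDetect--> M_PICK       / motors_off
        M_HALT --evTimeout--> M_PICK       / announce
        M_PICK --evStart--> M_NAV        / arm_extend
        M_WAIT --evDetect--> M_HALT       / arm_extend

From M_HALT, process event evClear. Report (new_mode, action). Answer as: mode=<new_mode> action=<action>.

current mode = M_HALT; filter table to that mode:
  (M_HALT, evStart) → (M_HALT, motors_on)
  (M_HALT, evContact) → (M_WAIT, motors_on)
  (M_HALT, evDone) → (M_PICK, arm_extend)
  (M_HALT, evDetect) → (M_NAV, motors_on)
  (M_HALT, evClear) → (M_PICK, motors_on)  ← event matches
  (M_HALT, evTimeout) → (M_PICK, announce)
event = evClear selects (M_PICK, motors_on)

mode=M_PICK action=motors_on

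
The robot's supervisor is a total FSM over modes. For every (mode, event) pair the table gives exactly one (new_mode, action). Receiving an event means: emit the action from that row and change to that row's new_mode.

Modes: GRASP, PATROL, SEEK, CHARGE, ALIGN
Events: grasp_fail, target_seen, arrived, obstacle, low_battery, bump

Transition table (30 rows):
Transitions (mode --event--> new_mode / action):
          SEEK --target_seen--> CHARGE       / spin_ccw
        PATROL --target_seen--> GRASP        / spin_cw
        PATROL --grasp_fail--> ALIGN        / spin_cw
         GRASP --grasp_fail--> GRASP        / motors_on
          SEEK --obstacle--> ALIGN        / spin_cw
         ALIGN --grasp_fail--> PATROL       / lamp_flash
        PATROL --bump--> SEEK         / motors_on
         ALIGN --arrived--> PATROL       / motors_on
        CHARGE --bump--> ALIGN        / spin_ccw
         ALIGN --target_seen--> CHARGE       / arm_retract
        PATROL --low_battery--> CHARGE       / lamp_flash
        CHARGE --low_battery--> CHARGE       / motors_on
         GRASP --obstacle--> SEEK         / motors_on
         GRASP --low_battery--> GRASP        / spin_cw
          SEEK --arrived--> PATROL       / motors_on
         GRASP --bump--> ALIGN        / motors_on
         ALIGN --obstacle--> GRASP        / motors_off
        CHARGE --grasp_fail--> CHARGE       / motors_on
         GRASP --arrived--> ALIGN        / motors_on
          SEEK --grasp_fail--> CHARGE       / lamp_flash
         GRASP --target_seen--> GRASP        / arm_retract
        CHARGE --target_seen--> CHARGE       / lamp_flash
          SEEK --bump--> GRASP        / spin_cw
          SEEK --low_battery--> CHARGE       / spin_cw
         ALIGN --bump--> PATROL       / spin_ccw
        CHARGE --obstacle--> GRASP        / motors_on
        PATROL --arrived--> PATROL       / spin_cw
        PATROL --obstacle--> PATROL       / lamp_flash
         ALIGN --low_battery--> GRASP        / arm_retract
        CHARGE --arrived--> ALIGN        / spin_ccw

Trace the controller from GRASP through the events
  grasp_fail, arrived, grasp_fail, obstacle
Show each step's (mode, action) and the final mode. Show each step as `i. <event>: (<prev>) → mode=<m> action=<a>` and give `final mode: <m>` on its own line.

final mode: PATROL

1. grasp_fail: (GRASP) → mode=GRASP action=motors_on
2. arrived: (GRASP) → mode=ALIGN action=motors_on
3. grasp_fail: (ALIGN) → mode=PATROL action=lamp_flash
4. obstacle: (PATROL) → mode=PATROL action=lamp_flash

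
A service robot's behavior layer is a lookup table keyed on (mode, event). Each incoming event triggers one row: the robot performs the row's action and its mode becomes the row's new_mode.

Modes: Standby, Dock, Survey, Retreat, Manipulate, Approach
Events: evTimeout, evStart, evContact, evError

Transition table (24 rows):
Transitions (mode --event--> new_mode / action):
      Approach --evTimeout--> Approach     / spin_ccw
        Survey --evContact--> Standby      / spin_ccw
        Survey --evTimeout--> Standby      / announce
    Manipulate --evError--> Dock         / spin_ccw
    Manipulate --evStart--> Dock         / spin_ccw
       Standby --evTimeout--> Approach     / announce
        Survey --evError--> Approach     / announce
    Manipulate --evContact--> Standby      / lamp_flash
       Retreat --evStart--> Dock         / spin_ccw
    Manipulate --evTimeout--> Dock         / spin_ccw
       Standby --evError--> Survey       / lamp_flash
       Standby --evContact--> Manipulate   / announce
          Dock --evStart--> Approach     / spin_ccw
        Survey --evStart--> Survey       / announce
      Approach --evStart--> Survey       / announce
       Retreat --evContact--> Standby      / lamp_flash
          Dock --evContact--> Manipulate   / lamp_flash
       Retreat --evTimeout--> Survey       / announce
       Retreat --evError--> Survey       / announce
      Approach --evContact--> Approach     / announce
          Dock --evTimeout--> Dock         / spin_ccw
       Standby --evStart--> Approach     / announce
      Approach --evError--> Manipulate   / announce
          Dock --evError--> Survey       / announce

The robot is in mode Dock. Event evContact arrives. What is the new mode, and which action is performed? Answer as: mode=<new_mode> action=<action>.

current mode = Dock; filter table to that mode:
  (Dock, evStart) → (Approach, spin_ccw)
  (Dock, evContact) → (Manipulate, lamp_flash)  ← event matches
  (Dock, evTimeout) → (Dock, spin_ccw)
  (Dock, evError) → (Survey, announce)
event = evContact selects (Manipulate, lamp_flash)

mode=Manipulate action=lamp_flash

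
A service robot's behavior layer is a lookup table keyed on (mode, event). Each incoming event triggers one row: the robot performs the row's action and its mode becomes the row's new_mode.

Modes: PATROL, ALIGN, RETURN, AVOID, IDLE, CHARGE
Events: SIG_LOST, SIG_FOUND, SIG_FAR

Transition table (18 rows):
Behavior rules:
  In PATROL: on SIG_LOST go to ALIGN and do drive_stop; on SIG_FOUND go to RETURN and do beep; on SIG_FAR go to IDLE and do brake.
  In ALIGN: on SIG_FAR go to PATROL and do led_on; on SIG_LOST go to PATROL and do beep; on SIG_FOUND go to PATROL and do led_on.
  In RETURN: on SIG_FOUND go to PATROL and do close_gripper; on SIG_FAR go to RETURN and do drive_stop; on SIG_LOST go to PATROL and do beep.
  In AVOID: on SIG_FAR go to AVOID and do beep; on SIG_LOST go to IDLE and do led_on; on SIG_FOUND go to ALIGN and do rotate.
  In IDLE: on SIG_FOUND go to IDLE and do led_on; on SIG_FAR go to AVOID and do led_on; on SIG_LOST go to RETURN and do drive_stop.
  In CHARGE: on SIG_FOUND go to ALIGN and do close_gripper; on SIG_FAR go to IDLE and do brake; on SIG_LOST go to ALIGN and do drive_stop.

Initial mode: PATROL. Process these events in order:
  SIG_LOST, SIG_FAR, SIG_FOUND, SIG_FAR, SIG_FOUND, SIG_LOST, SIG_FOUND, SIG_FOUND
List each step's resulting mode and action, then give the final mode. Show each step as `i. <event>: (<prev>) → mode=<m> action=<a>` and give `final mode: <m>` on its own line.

final mode: RETURN

1. SIG_LOST: (PATROL) → mode=ALIGN action=drive_stop
2. SIG_FAR: (ALIGN) → mode=PATROL action=led_on
3. SIG_FOUND: (PATROL) → mode=RETURN action=beep
4. SIG_FAR: (RETURN) → mode=RETURN action=drive_stop
5. SIG_FOUND: (RETURN) → mode=PATROL action=close_gripper
6. SIG_LOST: (PATROL) → mode=ALIGN action=drive_stop
7. SIG_FOUND: (ALIGN) → mode=PATROL action=led_on
8. SIG_FOUND: (PATROL) → mode=RETURN action=beep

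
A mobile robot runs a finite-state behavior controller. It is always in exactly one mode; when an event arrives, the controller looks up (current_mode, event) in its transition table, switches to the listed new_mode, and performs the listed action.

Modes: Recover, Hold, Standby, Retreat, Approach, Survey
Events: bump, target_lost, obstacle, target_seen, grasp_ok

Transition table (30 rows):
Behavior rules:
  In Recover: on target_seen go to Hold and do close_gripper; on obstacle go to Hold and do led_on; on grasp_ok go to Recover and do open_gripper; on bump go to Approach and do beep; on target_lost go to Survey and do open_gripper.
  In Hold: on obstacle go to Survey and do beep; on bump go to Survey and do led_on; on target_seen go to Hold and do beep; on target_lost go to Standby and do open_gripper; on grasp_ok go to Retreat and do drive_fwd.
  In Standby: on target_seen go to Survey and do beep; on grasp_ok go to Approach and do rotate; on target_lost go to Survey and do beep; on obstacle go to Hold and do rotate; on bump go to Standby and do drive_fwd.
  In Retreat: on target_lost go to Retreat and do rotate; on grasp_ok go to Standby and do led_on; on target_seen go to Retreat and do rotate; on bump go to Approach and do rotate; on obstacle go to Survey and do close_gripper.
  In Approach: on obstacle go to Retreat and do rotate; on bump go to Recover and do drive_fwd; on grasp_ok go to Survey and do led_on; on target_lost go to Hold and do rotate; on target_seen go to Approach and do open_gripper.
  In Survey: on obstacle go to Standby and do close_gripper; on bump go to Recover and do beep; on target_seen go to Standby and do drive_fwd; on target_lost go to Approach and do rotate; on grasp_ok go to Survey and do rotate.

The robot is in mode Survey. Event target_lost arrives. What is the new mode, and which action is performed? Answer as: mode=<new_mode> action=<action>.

current mode = Survey; filter table to that mode:
  (Survey, obstacle) → (Standby, close_gripper)
  (Survey, bump) → (Recover, beep)
  (Survey, target_seen) → (Standby, drive_fwd)
  (Survey, target_lost) → (Approach, rotate)  ← event matches
  (Survey, grasp_ok) → (Survey, rotate)
event = target_lost selects (Approach, rotate)

mode=Approach action=rotate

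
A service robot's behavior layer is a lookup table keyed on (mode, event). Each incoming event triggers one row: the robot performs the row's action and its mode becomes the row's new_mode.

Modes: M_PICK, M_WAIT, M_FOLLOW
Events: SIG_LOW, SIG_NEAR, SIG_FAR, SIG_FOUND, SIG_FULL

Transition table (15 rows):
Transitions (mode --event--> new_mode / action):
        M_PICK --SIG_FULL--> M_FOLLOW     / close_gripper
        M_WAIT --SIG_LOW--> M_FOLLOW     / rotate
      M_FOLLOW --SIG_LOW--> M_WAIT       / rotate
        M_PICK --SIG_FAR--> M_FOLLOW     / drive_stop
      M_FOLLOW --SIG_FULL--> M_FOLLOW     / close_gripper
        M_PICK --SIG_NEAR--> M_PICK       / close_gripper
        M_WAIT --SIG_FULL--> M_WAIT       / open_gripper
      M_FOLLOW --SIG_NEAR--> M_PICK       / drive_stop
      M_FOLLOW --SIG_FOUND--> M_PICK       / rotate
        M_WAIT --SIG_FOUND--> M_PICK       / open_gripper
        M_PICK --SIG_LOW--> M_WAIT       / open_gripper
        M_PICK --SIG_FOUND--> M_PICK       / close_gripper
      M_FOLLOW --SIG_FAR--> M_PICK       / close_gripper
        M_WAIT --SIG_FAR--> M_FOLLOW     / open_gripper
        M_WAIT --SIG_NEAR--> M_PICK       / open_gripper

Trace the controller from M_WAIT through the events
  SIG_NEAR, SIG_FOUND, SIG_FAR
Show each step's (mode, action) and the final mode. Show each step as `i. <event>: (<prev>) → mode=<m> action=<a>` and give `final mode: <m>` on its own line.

1. SIG_NEAR: (M_WAIT) → mode=M_PICK action=open_gripper
2. SIG_FOUND: (M_PICK) → mode=M_PICK action=close_gripper
3. SIG_FAR: (M_PICK) → mode=M_FOLLOW action=drive_stop

final mode: M_FOLLOW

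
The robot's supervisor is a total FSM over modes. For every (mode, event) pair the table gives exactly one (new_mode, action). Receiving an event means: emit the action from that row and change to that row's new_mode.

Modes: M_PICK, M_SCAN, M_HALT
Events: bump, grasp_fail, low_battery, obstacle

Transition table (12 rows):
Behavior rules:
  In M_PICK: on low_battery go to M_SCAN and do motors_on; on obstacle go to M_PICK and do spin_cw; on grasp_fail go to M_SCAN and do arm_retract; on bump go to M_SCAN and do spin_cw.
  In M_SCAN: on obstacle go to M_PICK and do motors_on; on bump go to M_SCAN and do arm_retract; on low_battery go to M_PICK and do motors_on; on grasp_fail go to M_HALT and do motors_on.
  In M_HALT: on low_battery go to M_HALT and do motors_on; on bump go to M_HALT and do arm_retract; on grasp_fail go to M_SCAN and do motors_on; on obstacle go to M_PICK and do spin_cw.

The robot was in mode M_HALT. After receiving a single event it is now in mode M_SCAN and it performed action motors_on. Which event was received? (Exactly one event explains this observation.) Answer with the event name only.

grasp_fail

try bump: (M_HALT, bump) → (M_HALT, arm_retract)
try grasp_fail: (M_HALT, grasp_fail) → (M_SCAN, motors_on)  ← matches
try low_battery: (M_HALT, low_battery) → (M_HALT, motors_on)
try obstacle: (M_HALT, obstacle) → (M_PICK, spin_cw)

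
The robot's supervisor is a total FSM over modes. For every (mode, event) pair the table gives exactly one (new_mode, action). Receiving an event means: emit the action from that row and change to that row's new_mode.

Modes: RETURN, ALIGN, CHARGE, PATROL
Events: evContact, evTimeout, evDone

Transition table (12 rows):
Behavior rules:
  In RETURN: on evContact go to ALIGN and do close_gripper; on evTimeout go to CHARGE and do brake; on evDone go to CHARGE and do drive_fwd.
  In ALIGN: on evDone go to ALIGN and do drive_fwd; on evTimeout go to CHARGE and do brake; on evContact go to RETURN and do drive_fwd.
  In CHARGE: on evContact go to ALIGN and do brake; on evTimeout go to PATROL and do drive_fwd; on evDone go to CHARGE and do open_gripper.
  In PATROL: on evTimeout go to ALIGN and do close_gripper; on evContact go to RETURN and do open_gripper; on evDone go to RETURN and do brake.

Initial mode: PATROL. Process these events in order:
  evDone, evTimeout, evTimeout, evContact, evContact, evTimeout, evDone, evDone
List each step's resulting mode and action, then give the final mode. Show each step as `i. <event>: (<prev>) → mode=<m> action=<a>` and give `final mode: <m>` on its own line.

final mode: CHARGE

1. evDone: (PATROL) → mode=RETURN action=brake
2. evTimeout: (RETURN) → mode=CHARGE action=brake
3. evTimeout: (CHARGE) → mode=PATROL action=drive_fwd
4. evContact: (PATROL) → mode=RETURN action=open_gripper
5. evContact: (RETURN) → mode=ALIGN action=close_gripper
6. evTimeout: (ALIGN) → mode=CHARGE action=brake
7. evDone: (CHARGE) → mode=CHARGE action=open_gripper
8. evDone: (CHARGE) → mode=CHARGE action=open_gripper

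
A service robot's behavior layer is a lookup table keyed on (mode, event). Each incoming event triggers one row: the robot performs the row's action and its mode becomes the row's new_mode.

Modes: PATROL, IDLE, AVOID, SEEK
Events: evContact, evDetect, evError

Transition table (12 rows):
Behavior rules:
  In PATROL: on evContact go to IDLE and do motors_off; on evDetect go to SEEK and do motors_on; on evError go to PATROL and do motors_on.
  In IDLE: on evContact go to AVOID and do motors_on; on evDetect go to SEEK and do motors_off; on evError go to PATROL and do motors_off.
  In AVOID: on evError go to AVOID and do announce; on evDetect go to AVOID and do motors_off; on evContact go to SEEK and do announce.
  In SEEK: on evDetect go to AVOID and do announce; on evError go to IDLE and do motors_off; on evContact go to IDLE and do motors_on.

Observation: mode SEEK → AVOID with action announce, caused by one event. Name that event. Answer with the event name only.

evDetect

try evContact: (SEEK, evContact) → (IDLE, motors_on)
try evDetect: (SEEK, evDetect) → (AVOID, announce)  ← matches
try evError: (SEEK, evError) → (IDLE, motors_off)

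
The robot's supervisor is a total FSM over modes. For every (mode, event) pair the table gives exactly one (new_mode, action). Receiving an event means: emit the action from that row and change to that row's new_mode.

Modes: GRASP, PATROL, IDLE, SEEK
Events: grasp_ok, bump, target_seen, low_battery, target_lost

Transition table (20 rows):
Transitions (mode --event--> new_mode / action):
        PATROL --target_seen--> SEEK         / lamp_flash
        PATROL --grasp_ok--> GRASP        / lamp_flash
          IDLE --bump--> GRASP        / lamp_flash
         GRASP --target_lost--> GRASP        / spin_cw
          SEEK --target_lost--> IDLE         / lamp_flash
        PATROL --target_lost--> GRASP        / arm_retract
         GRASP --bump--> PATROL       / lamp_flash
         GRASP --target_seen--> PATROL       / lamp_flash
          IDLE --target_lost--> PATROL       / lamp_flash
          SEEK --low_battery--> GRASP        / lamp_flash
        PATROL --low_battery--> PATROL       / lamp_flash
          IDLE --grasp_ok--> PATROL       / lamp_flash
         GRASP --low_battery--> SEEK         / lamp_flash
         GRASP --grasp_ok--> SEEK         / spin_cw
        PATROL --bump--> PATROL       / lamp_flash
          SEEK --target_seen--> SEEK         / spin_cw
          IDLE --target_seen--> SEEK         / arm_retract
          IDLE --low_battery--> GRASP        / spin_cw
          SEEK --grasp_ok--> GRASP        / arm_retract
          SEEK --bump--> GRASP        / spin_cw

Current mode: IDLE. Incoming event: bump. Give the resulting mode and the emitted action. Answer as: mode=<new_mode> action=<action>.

mode=GRASP action=lamp_flash

current mode = IDLE; filter table to that mode:
  (IDLE, bump) → (GRASP, lamp_flash)  ← event matches
  (IDLE, target_lost) → (PATROL, lamp_flash)
  (IDLE, grasp_ok) → (PATROL, lamp_flash)
  (IDLE, target_seen) → (SEEK, arm_retract)
  (IDLE, low_battery) → (GRASP, spin_cw)
event = bump selects (GRASP, lamp_flash)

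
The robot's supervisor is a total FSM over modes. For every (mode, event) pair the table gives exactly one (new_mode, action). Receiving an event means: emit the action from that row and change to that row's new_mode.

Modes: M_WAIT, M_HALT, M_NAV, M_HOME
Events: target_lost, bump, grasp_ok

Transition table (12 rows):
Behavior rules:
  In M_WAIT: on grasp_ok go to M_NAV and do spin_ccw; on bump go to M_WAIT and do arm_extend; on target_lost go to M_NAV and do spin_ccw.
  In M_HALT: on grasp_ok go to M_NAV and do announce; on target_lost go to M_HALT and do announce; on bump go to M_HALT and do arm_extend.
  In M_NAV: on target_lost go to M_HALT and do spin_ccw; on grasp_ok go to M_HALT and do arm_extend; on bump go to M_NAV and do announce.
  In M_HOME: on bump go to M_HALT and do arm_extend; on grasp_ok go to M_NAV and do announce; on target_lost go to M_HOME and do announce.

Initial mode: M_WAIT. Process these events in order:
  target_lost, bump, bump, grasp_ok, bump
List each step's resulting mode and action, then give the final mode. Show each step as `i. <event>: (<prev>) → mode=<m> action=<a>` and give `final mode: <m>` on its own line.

1. target_lost: (M_WAIT) → mode=M_NAV action=spin_ccw
2. bump: (M_NAV) → mode=M_NAV action=announce
3. bump: (M_NAV) → mode=M_NAV action=announce
4. grasp_ok: (M_NAV) → mode=M_HALT action=arm_extend
5. bump: (M_HALT) → mode=M_HALT action=arm_extend

final mode: M_HALT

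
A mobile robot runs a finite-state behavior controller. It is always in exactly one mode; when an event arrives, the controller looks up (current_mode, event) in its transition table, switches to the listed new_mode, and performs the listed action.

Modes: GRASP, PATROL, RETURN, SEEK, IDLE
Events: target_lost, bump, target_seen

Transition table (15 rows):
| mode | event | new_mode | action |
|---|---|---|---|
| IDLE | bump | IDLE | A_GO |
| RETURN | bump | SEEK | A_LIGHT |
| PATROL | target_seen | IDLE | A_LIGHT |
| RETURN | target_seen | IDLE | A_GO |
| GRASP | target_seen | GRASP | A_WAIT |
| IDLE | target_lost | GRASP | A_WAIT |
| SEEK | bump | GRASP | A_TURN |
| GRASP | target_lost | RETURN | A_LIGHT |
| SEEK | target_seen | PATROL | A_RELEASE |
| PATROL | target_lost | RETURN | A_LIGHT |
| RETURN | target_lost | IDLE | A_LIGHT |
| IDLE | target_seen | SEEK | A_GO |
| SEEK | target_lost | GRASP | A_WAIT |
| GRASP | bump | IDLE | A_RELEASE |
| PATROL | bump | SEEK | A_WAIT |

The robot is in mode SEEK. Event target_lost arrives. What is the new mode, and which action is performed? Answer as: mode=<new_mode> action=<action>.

mode=GRASP action=A_WAIT

current mode = SEEK; filter table to that mode:
  (SEEK, bump) → (GRASP, A_TURN)
  (SEEK, target_seen) → (PATROL, A_RELEASE)
  (SEEK, target_lost) → (GRASP, A_WAIT)  ← event matches
event = target_lost selects (GRASP, A_WAIT)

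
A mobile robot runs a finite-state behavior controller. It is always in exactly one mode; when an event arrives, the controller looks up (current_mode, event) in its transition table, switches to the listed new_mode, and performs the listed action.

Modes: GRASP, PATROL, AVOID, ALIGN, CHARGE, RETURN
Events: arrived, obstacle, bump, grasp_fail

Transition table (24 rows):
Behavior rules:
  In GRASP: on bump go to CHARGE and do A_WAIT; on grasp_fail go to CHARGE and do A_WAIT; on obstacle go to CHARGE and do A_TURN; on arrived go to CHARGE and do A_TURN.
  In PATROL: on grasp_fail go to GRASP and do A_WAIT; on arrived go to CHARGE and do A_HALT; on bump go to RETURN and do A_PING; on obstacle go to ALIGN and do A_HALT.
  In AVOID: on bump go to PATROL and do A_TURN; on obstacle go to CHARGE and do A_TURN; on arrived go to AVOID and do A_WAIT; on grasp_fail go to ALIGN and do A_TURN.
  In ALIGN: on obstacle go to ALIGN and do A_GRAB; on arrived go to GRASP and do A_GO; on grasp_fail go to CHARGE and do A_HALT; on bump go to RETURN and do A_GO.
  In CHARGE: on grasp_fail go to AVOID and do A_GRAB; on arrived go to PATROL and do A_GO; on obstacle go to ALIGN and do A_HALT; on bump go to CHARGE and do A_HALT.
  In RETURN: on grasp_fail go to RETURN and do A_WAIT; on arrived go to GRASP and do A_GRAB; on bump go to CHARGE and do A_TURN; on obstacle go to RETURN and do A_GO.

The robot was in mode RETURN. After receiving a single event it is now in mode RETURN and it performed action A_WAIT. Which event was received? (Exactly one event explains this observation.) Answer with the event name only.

grasp_fail

try arrived: (RETURN, arrived) → (GRASP, A_GRAB)
try obstacle: (RETURN, obstacle) → (RETURN, A_GO)
try bump: (RETURN, bump) → (CHARGE, A_TURN)
try grasp_fail: (RETURN, grasp_fail) → (RETURN, A_WAIT)  ← matches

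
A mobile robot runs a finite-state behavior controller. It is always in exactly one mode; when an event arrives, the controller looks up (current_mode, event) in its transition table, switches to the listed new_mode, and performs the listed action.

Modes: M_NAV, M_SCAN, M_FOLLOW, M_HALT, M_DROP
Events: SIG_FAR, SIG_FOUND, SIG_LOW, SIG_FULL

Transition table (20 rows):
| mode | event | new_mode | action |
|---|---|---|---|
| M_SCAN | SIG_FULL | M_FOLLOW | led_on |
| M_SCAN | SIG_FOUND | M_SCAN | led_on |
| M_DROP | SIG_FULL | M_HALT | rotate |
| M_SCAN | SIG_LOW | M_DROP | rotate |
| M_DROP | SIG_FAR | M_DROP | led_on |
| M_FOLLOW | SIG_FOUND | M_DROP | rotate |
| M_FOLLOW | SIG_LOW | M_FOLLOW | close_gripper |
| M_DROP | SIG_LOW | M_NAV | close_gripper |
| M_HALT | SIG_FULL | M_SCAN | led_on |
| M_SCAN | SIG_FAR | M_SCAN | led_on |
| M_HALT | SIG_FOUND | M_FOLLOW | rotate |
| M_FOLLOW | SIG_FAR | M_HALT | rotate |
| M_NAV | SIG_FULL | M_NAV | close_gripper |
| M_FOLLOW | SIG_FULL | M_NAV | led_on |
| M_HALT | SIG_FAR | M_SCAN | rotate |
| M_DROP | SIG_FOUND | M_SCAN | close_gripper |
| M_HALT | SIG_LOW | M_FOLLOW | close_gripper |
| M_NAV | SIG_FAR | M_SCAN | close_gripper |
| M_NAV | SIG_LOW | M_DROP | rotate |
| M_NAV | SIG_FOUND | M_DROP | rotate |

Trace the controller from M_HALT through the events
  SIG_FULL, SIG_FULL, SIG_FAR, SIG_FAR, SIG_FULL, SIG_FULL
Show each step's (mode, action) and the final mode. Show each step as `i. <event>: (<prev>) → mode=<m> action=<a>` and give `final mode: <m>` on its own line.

1. SIG_FULL: (M_HALT) → mode=M_SCAN action=led_on
2. SIG_FULL: (M_SCAN) → mode=M_FOLLOW action=led_on
3. SIG_FAR: (M_FOLLOW) → mode=M_HALT action=rotate
4. SIG_FAR: (M_HALT) → mode=M_SCAN action=rotate
5. SIG_FULL: (M_SCAN) → mode=M_FOLLOW action=led_on
6. SIG_FULL: (M_FOLLOW) → mode=M_NAV action=led_on

final mode: M_NAV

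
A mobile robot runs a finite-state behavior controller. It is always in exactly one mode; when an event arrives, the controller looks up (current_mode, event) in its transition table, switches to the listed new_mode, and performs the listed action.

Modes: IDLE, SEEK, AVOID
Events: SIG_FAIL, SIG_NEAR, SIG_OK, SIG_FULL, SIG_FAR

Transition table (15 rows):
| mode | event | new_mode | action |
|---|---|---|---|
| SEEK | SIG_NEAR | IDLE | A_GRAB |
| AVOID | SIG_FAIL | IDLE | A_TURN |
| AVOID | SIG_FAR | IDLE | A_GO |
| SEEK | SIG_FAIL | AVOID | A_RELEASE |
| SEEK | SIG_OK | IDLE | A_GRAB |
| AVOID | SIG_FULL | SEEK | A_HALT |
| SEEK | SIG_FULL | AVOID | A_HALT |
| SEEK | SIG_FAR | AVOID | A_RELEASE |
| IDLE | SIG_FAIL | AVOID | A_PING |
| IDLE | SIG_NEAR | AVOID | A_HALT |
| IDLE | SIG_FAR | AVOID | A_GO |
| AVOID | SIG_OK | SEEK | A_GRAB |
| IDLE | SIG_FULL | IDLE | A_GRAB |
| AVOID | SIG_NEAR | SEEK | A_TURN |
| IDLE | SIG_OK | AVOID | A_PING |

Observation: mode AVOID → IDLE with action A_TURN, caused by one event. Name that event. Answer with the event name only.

try SIG_FAIL: (AVOID, SIG_FAIL) → (IDLE, A_TURN)  ← matches
try SIG_NEAR: (AVOID, SIG_NEAR) → (SEEK, A_TURN)
try SIG_OK: (AVOID, SIG_OK) → (SEEK, A_GRAB)
try SIG_FULL: (AVOID, SIG_FULL) → (SEEK, A_HALT)
try SIG_FAR: (AVOID, SIG_FAR) → (IDLE, A_GO)

SIG_FAIL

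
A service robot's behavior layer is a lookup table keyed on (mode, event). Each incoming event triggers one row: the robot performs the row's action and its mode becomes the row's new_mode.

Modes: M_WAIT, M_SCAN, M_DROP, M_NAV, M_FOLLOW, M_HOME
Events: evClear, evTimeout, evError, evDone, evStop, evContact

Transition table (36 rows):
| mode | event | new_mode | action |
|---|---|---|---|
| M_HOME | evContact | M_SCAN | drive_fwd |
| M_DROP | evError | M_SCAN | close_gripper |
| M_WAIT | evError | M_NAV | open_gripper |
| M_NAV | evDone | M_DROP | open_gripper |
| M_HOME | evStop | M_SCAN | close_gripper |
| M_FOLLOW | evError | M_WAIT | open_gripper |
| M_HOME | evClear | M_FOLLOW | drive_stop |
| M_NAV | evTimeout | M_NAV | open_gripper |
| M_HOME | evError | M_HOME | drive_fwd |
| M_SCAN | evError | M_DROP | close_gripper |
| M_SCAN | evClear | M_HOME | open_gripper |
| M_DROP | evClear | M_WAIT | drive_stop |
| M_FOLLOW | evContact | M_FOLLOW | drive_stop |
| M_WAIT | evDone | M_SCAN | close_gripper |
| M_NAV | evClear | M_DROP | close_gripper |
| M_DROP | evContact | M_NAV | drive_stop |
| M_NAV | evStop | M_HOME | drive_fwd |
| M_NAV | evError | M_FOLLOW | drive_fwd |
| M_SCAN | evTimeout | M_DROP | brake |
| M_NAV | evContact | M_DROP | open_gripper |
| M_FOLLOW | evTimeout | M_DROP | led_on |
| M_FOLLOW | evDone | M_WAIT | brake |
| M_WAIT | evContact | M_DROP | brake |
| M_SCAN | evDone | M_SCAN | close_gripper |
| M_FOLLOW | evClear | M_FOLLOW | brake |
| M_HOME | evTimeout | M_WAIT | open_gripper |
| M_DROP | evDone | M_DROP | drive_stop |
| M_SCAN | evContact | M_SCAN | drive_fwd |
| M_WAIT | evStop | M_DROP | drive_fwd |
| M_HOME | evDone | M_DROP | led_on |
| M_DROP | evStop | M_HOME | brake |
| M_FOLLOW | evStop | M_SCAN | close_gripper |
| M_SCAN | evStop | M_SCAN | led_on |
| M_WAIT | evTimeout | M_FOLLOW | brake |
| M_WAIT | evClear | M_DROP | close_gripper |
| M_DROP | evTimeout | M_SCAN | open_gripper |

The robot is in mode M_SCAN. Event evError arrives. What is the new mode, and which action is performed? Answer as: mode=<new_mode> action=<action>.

current mode = M_SCAN; filter table to that mode:
  (M_SCAN, evError) → (M_DROP, close_gripper)  ← event matches
  (M_SCAN, evClear) → (M_HOME, open_gripper)
  (M_SCAN, evTimeout) → (M_DROP, brake)
  (M_SCAN, evDone) → (M_SCAN, close_gripper)
  (M_SCAN, evContact) → (M_SCAN, drive_fwd)
  (M_SCAN, evStop) → (M_SCAN, led_on)
event = evError selects (M_DROP, close_gripper)

mode=M_DROP action=close_gripper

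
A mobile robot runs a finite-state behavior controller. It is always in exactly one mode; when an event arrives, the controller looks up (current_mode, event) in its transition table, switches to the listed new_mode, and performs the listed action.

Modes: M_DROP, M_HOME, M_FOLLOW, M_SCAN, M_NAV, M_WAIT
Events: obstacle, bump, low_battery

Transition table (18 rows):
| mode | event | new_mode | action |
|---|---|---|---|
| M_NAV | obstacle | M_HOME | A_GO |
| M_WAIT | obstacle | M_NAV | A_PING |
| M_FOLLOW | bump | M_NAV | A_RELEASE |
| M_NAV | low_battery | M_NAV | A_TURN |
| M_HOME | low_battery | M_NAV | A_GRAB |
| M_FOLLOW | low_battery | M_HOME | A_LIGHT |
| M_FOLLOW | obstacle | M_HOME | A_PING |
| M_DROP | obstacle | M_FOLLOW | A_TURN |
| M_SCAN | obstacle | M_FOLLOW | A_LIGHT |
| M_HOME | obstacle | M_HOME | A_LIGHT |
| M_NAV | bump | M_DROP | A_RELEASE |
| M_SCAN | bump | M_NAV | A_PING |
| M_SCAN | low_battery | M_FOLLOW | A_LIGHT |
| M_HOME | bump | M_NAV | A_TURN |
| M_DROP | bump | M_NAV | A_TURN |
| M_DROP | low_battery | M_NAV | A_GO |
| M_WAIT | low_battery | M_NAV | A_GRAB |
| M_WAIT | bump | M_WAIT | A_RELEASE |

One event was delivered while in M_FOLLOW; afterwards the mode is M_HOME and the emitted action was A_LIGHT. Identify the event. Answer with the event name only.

try obstacle: (M_FOLLOW, obstacle) → (M_HOME, A_PING)
try bump: (M_FOLLOW, bump) → (M_NAV, A_RELEASE)
try low_battery: (M_FOLLOW, low_battery) → (M_HOME, A_LIGHT)  ← matches

low_battery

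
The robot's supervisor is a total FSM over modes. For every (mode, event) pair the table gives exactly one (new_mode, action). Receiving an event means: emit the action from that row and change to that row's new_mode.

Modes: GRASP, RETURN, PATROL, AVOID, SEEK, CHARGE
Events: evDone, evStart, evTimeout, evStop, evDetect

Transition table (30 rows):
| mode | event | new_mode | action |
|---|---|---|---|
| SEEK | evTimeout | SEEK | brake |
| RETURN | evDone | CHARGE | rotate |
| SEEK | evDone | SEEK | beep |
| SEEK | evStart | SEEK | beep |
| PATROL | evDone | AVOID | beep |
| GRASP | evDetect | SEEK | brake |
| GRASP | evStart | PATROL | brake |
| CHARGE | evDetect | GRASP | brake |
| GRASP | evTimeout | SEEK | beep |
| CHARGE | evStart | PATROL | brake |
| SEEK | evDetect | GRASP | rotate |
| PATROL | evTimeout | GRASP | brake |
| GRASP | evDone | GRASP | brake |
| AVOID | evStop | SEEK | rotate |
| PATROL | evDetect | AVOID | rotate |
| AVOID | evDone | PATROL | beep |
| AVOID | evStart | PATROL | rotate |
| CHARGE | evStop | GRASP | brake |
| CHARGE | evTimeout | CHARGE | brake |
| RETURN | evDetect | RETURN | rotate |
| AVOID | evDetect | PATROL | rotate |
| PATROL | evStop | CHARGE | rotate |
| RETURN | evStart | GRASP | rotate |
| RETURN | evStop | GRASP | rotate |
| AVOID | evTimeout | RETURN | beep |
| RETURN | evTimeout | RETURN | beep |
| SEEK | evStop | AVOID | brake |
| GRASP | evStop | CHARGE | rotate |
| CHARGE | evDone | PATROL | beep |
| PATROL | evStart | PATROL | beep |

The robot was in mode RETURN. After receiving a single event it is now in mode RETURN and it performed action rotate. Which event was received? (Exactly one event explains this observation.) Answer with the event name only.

evDetect

try evDone: (RETURN, evDone) → (CHARGE, rotate)
try evStart: (RETURN, evStart) → (GRASP, rotate)
try evTimeout: (RETURN, evTimeout) → (RETURN, beep)
try evStop: (RETURN, evStop) → (GRASP, rotate)
try evDetect: (RETURN, evDetect) → (RETURN, rotate)  ← matches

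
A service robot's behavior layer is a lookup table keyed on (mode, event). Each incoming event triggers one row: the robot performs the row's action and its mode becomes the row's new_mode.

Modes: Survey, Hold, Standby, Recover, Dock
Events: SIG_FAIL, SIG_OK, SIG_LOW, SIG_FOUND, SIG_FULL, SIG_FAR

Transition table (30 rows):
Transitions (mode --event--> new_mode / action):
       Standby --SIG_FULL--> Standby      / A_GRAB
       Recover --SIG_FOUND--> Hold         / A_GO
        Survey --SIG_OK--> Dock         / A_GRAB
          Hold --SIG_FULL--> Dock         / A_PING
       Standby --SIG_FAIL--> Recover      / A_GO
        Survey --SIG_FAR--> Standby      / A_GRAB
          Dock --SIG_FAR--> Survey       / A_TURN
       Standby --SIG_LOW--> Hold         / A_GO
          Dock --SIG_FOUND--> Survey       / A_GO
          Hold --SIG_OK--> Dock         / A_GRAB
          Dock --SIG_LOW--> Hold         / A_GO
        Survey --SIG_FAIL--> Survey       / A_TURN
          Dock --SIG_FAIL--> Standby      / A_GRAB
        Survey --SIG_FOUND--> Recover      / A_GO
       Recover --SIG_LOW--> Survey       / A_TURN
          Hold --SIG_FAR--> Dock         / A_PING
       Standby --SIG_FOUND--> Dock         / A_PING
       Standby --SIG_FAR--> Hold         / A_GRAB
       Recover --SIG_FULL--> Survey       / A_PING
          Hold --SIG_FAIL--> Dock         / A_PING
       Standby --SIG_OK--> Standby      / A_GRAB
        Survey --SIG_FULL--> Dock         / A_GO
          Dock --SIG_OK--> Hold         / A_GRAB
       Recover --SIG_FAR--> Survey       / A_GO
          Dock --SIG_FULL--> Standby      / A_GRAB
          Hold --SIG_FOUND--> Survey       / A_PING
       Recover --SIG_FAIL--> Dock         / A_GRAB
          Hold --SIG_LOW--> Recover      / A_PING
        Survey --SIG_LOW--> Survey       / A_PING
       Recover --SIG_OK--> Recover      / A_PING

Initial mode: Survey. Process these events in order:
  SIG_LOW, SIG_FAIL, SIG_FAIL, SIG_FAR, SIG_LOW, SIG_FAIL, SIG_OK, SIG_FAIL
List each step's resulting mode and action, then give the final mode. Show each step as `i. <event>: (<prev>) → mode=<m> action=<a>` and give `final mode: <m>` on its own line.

final mode: Dock

1. SIG_LOW: (Survey) → mode=Survey action=A_PING
2. SIG_FAIL: (Survey) → mode=Survey action=A_TURN
3. SIG_FAIL: (Survey) → mode=Survey action=A_TURN
4. SIG_FAR: (Survey) → mode=Standby action=A_GRAB
5. SIG_LOW: (Standby) → mode=Hold action=A_GO
6. SIG_FAIL: (Hold) → mode=Dock action=A_PING
7. SIG_OK: (Dock) → mode=Hold action=A_GRAB
8. SIG_FAIL: (Hold) → mode=Dock action=A_PING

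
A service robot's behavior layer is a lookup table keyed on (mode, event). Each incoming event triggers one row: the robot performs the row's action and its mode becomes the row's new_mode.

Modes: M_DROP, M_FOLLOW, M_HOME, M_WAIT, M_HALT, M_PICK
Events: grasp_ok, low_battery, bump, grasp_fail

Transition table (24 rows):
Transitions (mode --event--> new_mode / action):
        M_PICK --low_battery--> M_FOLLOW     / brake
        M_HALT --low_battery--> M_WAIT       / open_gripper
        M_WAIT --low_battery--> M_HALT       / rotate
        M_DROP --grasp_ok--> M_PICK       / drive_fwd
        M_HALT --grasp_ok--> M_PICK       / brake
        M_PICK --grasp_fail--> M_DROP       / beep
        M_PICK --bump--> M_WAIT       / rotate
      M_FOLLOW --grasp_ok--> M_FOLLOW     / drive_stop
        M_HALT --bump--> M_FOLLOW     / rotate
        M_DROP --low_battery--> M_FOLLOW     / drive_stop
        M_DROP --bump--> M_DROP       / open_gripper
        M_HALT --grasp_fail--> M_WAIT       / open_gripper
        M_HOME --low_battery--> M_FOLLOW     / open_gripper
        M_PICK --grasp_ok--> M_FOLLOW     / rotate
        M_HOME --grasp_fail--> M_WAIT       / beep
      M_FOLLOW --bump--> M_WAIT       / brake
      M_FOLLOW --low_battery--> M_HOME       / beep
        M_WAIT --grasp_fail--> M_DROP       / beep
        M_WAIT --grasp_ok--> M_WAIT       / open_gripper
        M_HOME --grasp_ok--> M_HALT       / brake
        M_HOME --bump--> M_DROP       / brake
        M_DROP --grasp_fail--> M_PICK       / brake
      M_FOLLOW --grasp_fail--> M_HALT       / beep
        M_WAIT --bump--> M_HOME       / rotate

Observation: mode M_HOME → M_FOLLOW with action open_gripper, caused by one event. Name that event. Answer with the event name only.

low_battery

try grasp_ok: (M_HOME, grasp_ok) → (M_HALT, brake)
try low_battery: (M_HOME, low_battery) → (M_FOLLOW, open_gripper)  ← matches
try bump: (M_HOME, bump) → (M_DROP, brake)
try grasp_fail: (M_HOME, grasp_fail) → (M_WAIT, beep)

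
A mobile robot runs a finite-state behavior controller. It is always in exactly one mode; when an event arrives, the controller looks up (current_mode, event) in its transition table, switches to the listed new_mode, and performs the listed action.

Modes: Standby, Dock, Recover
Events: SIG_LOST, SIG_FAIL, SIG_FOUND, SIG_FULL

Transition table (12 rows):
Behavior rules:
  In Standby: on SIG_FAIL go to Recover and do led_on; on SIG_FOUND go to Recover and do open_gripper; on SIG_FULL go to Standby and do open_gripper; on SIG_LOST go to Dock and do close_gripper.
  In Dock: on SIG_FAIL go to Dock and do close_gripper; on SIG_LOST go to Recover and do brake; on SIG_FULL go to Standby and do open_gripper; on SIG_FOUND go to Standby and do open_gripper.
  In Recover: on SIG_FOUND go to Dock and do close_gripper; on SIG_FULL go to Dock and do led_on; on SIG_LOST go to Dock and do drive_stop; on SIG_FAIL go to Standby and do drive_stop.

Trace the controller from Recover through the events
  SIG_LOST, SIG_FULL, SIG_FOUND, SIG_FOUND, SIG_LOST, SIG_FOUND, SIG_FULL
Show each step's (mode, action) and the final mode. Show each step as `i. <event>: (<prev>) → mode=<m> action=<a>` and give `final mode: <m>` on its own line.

1. SIG_LOST: (Recover) → mode=Dock action=drive_stop
2. SIG_FULL: (Dock) → mode=Standby action=open_gripper
3. SIG_FOUND: (Standby) → mode=Recover action=open_gripper
4. SIG_FOUND: (Recover) → mode=Dock action=close_gripper
5. SIG_LOST: (Dock) → mode=Recover action=brake
6. SIG_FOUND: (Recover) → mode=Dock action=close_gripper
7. SIG_FULL: (Dock) → mode=Standby action=open_gripper

final mode: Standby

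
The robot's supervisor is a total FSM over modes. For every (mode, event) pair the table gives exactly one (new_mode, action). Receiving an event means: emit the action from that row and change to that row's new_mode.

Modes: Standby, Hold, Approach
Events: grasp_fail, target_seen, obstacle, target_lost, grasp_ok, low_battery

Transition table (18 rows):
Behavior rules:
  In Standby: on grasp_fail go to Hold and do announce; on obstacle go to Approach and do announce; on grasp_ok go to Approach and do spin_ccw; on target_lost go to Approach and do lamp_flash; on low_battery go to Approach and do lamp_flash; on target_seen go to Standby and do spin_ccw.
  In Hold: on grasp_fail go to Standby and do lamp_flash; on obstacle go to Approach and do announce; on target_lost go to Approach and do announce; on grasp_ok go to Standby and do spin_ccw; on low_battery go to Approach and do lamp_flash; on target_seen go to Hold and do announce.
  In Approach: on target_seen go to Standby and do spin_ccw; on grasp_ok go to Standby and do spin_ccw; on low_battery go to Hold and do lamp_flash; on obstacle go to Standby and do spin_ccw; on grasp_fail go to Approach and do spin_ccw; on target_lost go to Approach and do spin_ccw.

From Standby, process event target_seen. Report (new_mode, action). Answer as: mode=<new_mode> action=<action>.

current mode = Standby; filter table to that mode:
  (Standby, grasp_fail) → (Hold, announce)
  (Standby, obstacle) → (Approach, announce)
  (Standby, grasp_ok) → (Approach, spin_ccw)
  (Standby, target_lost) → (Approach, lamp_flash)
  (Standby, low_battery) → (Approach, lamp_flash)
  (Standby, target_seen) → (Standby, spin_ccw)  ← event matches
event = target_seen selects (Standby, spin_ccw)

mode=Standby action=spin_ccw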